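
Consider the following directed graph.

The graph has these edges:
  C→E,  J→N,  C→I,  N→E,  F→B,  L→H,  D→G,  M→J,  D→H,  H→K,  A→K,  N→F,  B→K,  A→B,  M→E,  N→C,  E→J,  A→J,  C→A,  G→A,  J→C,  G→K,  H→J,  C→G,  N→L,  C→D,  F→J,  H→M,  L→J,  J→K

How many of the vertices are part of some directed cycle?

11

A vertex is on a directed cycle iff it belongs to a strongly connected component of size ≥ 2 (or has a self-loop).
The vertices on cycles are {A, C, D, E, F, G, H, J, L, M, N} — 11 in total.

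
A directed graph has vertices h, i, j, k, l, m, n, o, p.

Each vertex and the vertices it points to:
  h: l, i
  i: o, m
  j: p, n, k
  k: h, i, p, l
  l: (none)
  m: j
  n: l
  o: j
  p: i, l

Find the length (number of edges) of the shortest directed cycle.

4

For each vertex v, BFS finds the shortest path from v back to v.
The shortest such closed walk is i → o → j → p → i, length 4.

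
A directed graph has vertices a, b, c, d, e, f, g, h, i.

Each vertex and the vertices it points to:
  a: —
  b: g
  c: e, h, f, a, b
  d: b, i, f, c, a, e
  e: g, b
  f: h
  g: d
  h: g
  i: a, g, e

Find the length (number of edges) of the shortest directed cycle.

3

For each vertex v, BFS finds the shortest path from v back to v.
The shortest such closed walk is d → e → g → d, length 3.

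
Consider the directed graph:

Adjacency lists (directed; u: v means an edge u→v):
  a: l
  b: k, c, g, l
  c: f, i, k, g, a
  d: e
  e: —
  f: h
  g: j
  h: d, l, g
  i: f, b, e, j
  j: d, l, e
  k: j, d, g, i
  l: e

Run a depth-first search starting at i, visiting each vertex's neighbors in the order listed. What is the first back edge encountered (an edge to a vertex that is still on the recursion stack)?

k→i

DFS from i (visiting each vertex's neighbors in the order listed); mark gray on enter, black on exit:
i gray
  f gray
    h gray
      d gray
        e gray
        e black
      d black
      l gray
        l→e: e black — skip
      l black
      g gray
        j gray
          j→d: d black — skip
          j→l: l black — skip
          j→e: e black — skip
        j black
      g black
    h black
  f black
  b gray
    k gray
      k→j: j black — skip
      k→d: d black — skip
      k→g: g black — skip
      k→i: i is gray → back edge
First back edge: k → i.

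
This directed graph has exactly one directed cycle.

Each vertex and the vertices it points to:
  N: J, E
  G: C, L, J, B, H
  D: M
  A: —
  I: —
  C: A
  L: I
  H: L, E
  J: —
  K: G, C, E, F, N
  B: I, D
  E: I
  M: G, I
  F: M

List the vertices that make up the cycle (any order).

B, D, G, M

DFS with gray/black marking from G:
G gray
  C gray
    A gray
    A black
  C black
  L gray
    I gray
    I black
  L black
  J gray
  J black
  B gray
    B→I: I black — skip
    D gray
      M gray
        M→G: G is gray → back edge
Back edge closes the cycle G → B → D → M → G; its vertices are {B, D, G, M}.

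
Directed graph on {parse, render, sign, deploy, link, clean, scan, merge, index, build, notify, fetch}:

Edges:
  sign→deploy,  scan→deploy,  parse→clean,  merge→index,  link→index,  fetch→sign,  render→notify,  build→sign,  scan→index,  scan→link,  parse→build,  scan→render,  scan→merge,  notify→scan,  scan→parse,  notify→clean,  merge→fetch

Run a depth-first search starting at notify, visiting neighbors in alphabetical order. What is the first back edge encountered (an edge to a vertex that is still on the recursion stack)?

DFS from notify (visiting neighbors in alphabetical order); mark gray on enter, black on exit:
notify gray
  clean gray
  clean black
  scan gray
    deploy gray
    deploy black
    index gray
    index black
    link gray
      link→index: index black — skip
    link black
    merge gray
      fetch gray
        sign gray
          sign→deploy: deploy black — skip
        sign black
      fetch black
      merge→index: index black — skip
    merge black
    parse gray
      build gray
        build→sign: sign black — skip
      build black
      parse→clean: clean black — skip
    parse black
    render gray
      render→notify: notify is gray → back edge
First back edge: render → notify.

render->notify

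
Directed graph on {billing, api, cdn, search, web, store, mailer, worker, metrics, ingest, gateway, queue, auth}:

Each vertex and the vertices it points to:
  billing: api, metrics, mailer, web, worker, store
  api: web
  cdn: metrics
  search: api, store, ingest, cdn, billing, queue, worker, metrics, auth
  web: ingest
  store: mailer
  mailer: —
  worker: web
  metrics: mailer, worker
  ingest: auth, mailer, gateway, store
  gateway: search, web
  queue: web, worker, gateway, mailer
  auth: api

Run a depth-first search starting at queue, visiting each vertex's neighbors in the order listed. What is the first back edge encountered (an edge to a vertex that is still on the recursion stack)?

api→web

DFS from queue (visiting each vertex's neighbors in the order listed); mark gray on enter, black on exit:
queue gray
  web gray
    ingest gray
      auth gray
        api gray
          api→web: web is gray → back edge
First back edge: api → web.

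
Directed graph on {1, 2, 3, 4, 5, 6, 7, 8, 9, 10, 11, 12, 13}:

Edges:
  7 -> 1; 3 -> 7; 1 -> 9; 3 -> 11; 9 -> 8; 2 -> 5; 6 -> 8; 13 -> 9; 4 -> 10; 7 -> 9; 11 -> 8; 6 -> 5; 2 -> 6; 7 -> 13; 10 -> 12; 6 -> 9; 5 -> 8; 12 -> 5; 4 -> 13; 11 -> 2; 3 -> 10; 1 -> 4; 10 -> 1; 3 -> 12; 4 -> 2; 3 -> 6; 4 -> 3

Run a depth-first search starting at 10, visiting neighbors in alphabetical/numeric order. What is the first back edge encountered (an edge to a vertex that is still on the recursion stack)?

7→1

DFS from 10 (visiting neighbors in alphabetical/numeric order); mark gray on enter, black on exit:
10 gray
  1 gray
    4 gray
      2 gray
        5 gray
          8 gray
          8 black
        5 black
        6 gray
          6→5: 5 black — skip
          6→8: 8 black — skip
          9 gray
            9→8: 8 black — skip
          9 black
        6 black
      2 black
      3 gray
        3→6: 6 black — skip
        7 gray
          7→1: 1 is gray → back edge
First back edge: 7 → 1.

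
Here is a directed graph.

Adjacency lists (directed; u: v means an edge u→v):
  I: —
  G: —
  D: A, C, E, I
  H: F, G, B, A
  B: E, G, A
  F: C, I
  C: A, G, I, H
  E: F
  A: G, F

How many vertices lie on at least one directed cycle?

A vertex is on a directed cycle iff it belongs to a strongly connected component of size ≥ 2 (or has a self-loop).
The vertices on cycles are {A, B, C, E, F, H} — 6 in total.

6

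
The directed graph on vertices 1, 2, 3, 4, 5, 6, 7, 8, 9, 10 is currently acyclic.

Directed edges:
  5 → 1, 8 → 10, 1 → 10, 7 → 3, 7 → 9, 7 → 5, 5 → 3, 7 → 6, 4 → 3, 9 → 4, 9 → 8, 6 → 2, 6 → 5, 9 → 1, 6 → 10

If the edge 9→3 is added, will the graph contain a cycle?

No

Adding 9→3 creates a cycle iff 3 can already reach 9.
Explore from 3: no path reaches 9. The graph stays acyclic.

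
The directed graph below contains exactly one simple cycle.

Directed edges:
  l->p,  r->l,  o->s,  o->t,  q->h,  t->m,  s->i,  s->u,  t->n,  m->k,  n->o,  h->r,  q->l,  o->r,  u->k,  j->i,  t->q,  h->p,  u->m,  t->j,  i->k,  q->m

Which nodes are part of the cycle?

n, o, t

DFS with gray/black marking from t:
t gray
  n gray
    o gray
      o→t: t is gray → back edge
Back edge closes the cycle t → n → o → t; its vertices are {n, o, t}.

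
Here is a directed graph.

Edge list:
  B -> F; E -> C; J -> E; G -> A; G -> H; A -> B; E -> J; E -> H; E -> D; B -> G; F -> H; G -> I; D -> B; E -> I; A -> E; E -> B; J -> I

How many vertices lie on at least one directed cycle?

6

A vertex is on a directed cycle iff it belongs to a strongly connected component of size ≥ 2 (or has a self-loop).
The vertices on cycles are {A, B, D, E, G, J} — 6 in total.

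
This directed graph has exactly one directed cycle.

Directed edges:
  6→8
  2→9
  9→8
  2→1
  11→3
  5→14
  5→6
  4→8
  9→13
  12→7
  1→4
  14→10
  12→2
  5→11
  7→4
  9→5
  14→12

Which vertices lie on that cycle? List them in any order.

DFS with gray/black marking from 5:
5 gray
  6 gray
    8 gray
    8 black
  6 black
  11 gray
    3 gray
    3 black
  11 black
  14 gray
    10 gray
    10 black
    12 gray
      2 gray
        1 gray
          4 gray
            4→8: 8 black — skip
          4 black
        1 black
        9 gray
          9→8: 8 black — skip
          13 gray
          13 black
          9→5: 5 is gray → back edge
Back edge closes the cycle 5 → 14 → 12 → 2 → 9 → 5; its vertices are {2, 5, 9, 12, 14}.

2, 5, 9, 12, 14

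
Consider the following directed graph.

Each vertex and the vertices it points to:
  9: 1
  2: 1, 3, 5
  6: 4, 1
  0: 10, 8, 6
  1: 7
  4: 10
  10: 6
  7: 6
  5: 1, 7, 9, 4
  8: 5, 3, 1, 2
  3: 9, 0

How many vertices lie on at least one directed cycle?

9

A vertex is on a directed cycle iff it belongs to a strongly connected component of size ≥ 2 (or has a self-loop).
The vertices on cycles are {0, 1, 2, 3, 4, 6, 7, 8, 10} — 9 in total.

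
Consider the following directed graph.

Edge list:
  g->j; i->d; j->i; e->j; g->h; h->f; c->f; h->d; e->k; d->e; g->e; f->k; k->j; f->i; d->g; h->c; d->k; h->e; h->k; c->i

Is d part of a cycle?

Yes

d is on a cycle iff d can reach itself via ≥1 edge.
d → g → h → d — yes.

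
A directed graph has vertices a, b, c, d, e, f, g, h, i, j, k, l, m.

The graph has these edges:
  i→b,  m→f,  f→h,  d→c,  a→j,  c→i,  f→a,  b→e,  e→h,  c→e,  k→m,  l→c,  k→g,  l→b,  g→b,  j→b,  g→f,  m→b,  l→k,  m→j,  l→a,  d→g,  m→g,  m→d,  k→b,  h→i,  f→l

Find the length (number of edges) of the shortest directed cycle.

4

For each vertex v, BFS finds the shortest path from v back to v.
The shortest such closed walk is m → f → l → k → m, length 4.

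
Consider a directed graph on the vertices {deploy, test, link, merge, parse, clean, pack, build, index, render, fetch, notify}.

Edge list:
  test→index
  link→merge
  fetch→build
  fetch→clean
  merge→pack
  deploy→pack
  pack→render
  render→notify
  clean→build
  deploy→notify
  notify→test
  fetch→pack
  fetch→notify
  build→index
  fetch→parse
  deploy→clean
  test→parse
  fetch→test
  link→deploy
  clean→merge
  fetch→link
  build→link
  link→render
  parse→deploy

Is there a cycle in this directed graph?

DFS with white/gray/black marking, starting from render:
render gray
  notify gray
    test gray
      parse gray
        deploy gray
          pack gray
            pack→render: render is gray → back edge
Back edge found, so a cycle exists: render → notify → test → parse → deploy → pack → render.

Yes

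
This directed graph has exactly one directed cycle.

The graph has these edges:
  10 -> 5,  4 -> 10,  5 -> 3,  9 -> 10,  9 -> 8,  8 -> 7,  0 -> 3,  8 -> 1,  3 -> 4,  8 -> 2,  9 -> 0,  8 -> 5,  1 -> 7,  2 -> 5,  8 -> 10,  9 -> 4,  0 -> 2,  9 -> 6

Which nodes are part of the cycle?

DFS with gray/black marking from 4:
4 gray
  10 gray
    5 gray
      3 gray
        3→4: 4 is gray → back edge
Back edge closes the cycle 4 → 10 → 5 → 3 → 4; its vertices are {3, 4, 5, 10}.

3, 4, 5, 10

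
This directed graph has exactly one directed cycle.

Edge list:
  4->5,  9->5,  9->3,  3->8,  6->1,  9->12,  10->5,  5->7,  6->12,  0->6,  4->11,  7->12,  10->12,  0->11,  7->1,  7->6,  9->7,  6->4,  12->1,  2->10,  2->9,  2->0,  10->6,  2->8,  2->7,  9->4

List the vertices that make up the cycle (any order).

4, 5, 6, 7

DFS with gray/black marking from 4:
4 gray
  11 gray
  11 black
  5 gray
    7 gray
      12 gray
        1 gray
        1 black
      12 black
      7→1: 1 black — skip
      6 gray
        6→12: 12 black — skip
        6→1: 1 black — skip
        6→4: 4 is gray → back edge
Back edge closes the cycle 4 → 5 → 7 → 6 → 4; its vertices are {4, 5, 6, 7}.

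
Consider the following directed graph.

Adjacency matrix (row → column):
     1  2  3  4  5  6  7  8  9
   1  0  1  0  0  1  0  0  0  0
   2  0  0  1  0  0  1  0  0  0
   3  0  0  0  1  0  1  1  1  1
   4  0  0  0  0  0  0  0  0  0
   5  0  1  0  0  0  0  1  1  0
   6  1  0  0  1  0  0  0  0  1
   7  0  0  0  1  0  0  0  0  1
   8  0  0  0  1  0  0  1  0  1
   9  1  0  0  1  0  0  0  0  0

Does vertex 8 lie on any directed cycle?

Yes

8 is on a cycle iff 8 can reach itself via ≥1 edge.
8 → 9 → 1 → 5 → 8 — yes.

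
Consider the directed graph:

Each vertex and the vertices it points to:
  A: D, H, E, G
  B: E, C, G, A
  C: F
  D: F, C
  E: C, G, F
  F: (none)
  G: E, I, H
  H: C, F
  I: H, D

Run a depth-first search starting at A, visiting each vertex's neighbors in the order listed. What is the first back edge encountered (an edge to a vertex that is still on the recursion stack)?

G->E

DFS from A (visiting each vertex's neighbors in the order listed); mark gray on enter, black on exit:
A gray
  D gray
    F gray
    F black
    C gray
      C→F: F black — skip
    C black
  D black
  H gray
    H→C: C black — skip
    H→F: F black — skip
  H black
  E gray
    E→C: C black — skip
    G gray
      G→E: E is gray → back edge
First back edge: G → E.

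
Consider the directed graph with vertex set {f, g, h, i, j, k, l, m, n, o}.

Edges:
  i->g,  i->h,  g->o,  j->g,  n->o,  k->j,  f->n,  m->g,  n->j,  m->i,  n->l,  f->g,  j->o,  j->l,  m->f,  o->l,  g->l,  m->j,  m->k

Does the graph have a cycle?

DFS with white/gray/black marking, starting from l:
l gray
l black
f gray
  g gray
    o gray
      o→l: l black — skip
    o black
    g→l: l black — skip
  g black
  n gray
    n→l: l black — skip
    j gray
      j→o: o black — skip
      j→g: g black — skip
      j→l: l black — skip
    j black
    n→o: o black — skip
  n black
f black
h gray
h black
i gray
  i→h: h black — skip
  i→g: g black — skip
i black
k gray
  k→j: j black — skip
k black
m gray
  m→i: i black — skip
  m→f: f black — skip
  m→g: g black — skip
  m→k: k black — skip
  m→j: j black — skip
m black
Every edge goes to a white or black vertex — no back edge, so the graph is acyclic.

No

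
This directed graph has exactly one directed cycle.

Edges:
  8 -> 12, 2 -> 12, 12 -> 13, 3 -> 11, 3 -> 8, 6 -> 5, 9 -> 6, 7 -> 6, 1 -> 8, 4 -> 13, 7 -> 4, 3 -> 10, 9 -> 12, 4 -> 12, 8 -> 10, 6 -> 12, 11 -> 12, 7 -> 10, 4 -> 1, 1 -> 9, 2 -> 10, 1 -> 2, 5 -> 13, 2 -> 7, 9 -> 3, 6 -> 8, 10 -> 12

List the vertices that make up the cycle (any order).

1, 2, 4, 7

DFS with gray/black marking from 7:
7 gray
  10 gray
    12 gray
      13 gray
      13 black
    12 black
  10 black
  6 gray
    8 gray
      8→12: 12 black — skip
      8→10: 10 black — skip
    8 black
    5 gray
      5→13: 13 black — skip
    5 black
    6→12: 12 black — skip
  6 black
  4 gray
    4→13: 13 black — skip
    4→12: 12 black — skip
    1 gray
      1→8: 8 black — skip
      9 gray
        9→12: 12 black — skip
        9→6: 6 black — skip
        3 gray
          3→8: 8 black — skip
          11 gray
            11→12: 12 black — skip
          11 black
          3→10: 10 black — skip
        3 black
      9 black
      2 gray
        2→7: 7 is gray → back edge
Back edge closes the cycle 7 → 4 → 1 → 2 → 7; its vertices are {1, 2, 4, 7}.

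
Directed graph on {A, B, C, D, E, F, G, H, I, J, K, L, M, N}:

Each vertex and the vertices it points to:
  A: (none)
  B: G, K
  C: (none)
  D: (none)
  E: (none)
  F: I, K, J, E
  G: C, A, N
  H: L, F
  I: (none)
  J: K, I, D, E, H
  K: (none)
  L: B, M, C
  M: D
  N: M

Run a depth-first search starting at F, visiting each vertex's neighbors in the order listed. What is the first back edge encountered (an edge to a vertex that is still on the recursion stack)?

DFS from F (visiting each vertex's neighbors in the order listed); mark gray on enter, black on exit:
F gray
  I gray
  I black
  K gray
  K black
  J gray
    J→K: K black — skip
    J→I: I black — skip
    D gray
    D black
    E gray
    E black
    H gray
      L gray
        B gray
          G gray
            C gray
            C black
            A gray
            A black
            N gray
              M gray
                M→D: D black — skip
              M black
            N black
          G black
          B→K: K black — skip
        B black
        L→M: M black — skip
        L→C: C black — skip
      L black
      H→F: F is gray → back edge
First back edge: H → F.

H→F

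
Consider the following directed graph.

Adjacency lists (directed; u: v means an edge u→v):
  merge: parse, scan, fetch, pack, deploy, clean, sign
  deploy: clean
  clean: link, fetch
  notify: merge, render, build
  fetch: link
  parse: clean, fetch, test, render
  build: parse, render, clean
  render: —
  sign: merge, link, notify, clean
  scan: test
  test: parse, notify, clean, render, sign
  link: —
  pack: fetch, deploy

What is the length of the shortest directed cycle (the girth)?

2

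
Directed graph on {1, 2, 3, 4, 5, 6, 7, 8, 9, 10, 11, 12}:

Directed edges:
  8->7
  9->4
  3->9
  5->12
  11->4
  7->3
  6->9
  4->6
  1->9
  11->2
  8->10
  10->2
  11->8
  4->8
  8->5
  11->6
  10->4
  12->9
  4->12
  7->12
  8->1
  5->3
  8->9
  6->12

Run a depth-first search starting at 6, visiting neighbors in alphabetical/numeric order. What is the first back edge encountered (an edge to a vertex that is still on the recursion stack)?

4->6

DFS from 6 (visiting neighbors in alphabetical/numeric order); mark gray on enter, black on exit:
6 gray
  9 gray
    4 gray
      4→6: 6 is gray → back edge
First back edge: 4 → 6.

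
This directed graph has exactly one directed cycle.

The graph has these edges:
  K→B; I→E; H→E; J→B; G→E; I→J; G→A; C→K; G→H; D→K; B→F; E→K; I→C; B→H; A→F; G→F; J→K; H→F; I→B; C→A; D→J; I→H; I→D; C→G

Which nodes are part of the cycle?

B, E, H, K

DFS with gray/black marking from H:
H gray
  F gray
  F black
  E gray
    K gray
      B gray
        B→F: F black — skip
        B→H: H is gray → back edge
Back edge closes the cycle H → E → K → B → H; its vertices are {B, E, H, K}.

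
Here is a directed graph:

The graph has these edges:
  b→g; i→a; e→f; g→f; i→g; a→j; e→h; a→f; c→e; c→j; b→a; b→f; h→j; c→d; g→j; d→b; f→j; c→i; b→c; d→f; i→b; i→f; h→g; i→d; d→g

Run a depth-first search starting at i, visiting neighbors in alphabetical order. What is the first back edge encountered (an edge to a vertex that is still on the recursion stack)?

DFS from i (visiting neighbors in alphabetical order); mark gray on enter, black on exit:
i gray
  a gray
    f gray
      j gray
      j black
    f black
    a→j: j black — skip
  a black
  b gray
    b→a: a black — skip
    c gray
      d gray
        d→b: b is gray → back edge
First back edge: d → b.

d->b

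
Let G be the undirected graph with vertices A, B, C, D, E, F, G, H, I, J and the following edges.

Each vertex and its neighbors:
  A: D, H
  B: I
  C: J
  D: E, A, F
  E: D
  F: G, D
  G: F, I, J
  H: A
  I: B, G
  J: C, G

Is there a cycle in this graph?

DFS, tracking each vertex's parent; an edge to a visited non-parent vertex closes a cycle.
Start from J:
visit J (parent –)
  visit C (parent J)
    C–J: parent, skip
  visit G (parent J)
    visit F (parent G)
      F–G: parent, skip
      visit D (parent F)
        visit E (parent D)
          E–D: parent, skip
        visit A (parent D)
          A–D: parent, skip
          visit H (parent A)
            H–A: parent, skip
        D–F: parent, skip
    visit I (parent G)
      visit B (parent I)
        B–I: parent, skip
      I–G: parent, skip
    G–J: parent, skip
No non-parent visited neighbor found — the graph is a forest.

No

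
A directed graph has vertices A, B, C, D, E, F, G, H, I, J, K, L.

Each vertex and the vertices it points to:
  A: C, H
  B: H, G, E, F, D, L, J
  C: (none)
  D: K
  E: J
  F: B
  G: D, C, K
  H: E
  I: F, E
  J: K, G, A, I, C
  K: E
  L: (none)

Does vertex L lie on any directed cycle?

No

L lies on a cycle iff there is a path from L back to itself.
Exploring from L, it never reaches itself; equivalently, its strongly connected component is a singleton.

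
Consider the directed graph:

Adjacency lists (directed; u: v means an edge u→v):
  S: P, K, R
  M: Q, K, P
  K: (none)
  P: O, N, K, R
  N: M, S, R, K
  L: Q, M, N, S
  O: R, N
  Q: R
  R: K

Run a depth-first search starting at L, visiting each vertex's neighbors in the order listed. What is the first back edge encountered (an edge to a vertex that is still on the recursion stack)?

DFS from L (visiting each vertex's neighbors in the order listed); mark gray on enter, black on exit:
L gray
  Q gray
    R gray
      K gray
      K black
    R black
  Q black
  M gray
    M→Q: Q black — skip
    M→K: K black — skip
    P gray
      O gray
        O→R: R black — skip
        N gray
          N→M: M is gray → back edge
First back edge: N → M.

N→M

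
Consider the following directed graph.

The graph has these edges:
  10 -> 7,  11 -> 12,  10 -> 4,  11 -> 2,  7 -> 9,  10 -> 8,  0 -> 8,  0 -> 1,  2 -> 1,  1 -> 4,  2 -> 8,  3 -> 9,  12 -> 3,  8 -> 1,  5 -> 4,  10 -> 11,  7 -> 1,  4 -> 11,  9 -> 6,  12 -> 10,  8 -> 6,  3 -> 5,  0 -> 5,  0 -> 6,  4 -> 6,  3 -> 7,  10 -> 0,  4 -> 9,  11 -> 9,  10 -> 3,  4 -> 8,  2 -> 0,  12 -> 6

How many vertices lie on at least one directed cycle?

11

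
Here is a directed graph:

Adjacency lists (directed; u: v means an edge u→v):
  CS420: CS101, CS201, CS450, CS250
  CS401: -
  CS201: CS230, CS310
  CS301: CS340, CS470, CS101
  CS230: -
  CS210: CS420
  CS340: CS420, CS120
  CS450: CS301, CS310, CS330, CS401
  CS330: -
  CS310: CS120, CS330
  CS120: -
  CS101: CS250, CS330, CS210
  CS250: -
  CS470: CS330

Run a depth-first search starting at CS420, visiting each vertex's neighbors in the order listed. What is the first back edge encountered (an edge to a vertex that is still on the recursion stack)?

DFS from CS420 (visiting each vertex's neighbors in the order listed); mark gray on enter, black on exit:
CS420 gray
  CS101 gray
    CS250 gray
    CS250 black
    CS330 gray
    CS330 black
    CS210 gray
      CS210→CS420: CS420 is gray → back edge
First back edge: CS210 → CS420.

CS210→CS420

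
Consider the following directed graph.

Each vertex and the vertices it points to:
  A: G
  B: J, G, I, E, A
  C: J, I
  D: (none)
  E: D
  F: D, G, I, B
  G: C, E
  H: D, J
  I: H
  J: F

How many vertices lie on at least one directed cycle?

A vertex is on a directed cycle iff it belongs to a strongly connected component of size ≥ 2 (or has a self-loop).
The vertices on cycles are {A, B, C, F, G, H, I, J} — 8 in total.

8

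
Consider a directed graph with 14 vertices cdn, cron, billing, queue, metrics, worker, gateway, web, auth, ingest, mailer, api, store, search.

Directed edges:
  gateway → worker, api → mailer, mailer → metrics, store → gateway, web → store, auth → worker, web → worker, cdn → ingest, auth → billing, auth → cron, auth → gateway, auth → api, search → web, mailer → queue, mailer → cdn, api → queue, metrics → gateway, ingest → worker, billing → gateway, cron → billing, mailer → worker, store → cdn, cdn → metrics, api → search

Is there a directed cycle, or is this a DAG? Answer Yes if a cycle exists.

No

DFS with white/gray/black marking, starting from search:
search gray
  web gray
    worker gray
    worker black
    store gray
      gateway gray
        gateway→worker: worker black — skip
      gateway black
      cdn gray
        metrics gray
          metrics→gateway: gateway black — skip
        metrics black
        ingest gray
          ingest→worker: worker black — skip
        ingest black
      cdn black
    store black
  web black
search black
cron gray
  billing gray
    billing→gateway: gateway black — skip
  billing black
cron black
queue gray
queue black
auth gray
  api gray
    mailer gray
      mailer→queue: queue black — skip
      mailer→worker: worker black — skip
      mailer→cdn: cdn black — skip
      mailer→metrics: metrics black — skip
    mailer black
    api→queue: queue black — skip
    api→search: search black — skip
  api black
  auth→cron: cron black — skip
  auth→gateway: gateway black — skip
  auth→billing: billing black — skip
  auth→worker: worker black — skip
auth black
Every edge goes to a white or black vertex — no back edge, so the graph is acyclic.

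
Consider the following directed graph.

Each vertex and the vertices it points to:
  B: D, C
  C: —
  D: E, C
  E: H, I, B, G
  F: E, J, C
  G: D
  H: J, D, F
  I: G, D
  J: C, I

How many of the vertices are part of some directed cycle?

A vertex is on a directed cycle iff it belongs to a strongly connected component of size ≥ 2 (or has a self-loop).
The vertices on cycles are {B, D, E, F, G, H, I, J} — 8 in total.

8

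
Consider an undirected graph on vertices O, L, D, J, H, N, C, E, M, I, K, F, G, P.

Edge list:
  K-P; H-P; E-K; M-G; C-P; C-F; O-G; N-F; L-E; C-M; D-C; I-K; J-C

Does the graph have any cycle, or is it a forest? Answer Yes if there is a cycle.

No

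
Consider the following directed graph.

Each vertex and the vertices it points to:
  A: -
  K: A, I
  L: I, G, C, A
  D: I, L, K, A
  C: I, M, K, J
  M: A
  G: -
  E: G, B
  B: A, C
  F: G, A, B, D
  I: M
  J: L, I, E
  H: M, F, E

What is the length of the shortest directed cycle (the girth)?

3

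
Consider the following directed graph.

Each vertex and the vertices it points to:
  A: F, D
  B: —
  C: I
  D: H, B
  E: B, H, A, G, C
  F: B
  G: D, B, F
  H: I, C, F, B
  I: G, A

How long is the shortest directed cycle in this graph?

For each vertex v, BFS finds the shortest path from v back to v.
The shortest such closed walk is A → D → H → I → A, length 4.

4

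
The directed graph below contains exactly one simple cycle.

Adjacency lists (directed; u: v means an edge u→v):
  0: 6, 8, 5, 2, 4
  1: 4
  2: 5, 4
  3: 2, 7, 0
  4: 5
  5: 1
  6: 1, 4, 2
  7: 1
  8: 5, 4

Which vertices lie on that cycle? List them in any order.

1, 4, 5

DFS with gray/black marking from 1:
1 gray
  4 gray
    5 gray
      5→1: 1 is gray → back edge
Back edge closes the cycle 1 → 4 → 5 → 1; its vertices are {1, 4, 5}.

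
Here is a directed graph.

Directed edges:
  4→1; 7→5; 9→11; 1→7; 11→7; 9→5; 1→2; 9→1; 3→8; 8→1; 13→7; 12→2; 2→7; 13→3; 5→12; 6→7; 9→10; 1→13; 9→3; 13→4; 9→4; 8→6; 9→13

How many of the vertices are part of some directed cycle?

9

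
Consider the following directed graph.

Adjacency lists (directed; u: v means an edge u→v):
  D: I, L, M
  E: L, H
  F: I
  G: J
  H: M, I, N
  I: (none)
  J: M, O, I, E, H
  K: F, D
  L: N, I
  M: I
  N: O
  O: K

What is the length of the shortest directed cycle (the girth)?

5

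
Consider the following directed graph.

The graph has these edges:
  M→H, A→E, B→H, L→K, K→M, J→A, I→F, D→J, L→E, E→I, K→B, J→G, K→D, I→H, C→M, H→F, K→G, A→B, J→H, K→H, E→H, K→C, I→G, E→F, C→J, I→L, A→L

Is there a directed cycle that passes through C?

Yes

C is on a cycle iff C can reach itself via ≥1 edge.
C → J → A → L → K → C — yes.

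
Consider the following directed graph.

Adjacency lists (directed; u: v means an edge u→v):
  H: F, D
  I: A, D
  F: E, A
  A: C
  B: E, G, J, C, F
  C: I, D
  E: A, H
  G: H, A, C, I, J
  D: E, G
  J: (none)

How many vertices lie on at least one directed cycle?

8

A vertex is on a directed cycle iff it belongs to a strongly connected component of size ≥ 2 (or has a self-loop).
The vertices on cycles are {A, C, D, E, F, G, H, I} — 8 in total.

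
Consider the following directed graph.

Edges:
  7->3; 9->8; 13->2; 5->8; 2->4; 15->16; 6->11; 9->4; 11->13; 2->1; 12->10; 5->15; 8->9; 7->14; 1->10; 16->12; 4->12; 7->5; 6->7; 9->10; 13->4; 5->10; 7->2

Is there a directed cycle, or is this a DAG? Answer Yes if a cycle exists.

DFS with white/gray/black marking, starting from 5:
5 gray
  15 gray
    16 gray
      12 gray
        10 gray
        10 black
      12 black
    16 black
  15 black
  8 gray
    9 gray
      9→10: 10 black — skip
      4 gray
        4→12: 12 black — skip
      4 black
      9→8: 8 is gray → back edge
Back edge found, so a cycle exists: 8 → 9 → 8.

Yes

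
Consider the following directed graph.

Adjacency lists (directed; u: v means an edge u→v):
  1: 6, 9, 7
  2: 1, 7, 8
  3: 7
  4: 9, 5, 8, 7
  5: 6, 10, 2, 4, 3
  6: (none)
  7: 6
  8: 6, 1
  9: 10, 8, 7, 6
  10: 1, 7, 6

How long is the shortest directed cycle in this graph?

For each vertex v, BFS finds the shortest path from v back to v.
The shortest such closed walk is 5 → 4 → 5, length 2.

2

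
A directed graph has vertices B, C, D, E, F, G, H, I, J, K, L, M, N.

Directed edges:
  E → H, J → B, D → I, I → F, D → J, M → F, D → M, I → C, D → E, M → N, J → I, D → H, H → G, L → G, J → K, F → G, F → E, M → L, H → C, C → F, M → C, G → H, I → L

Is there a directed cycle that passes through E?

Yes

E is on a cycle iff E can reach itself via ≥1 edge.
E → H → C → F → E — yes.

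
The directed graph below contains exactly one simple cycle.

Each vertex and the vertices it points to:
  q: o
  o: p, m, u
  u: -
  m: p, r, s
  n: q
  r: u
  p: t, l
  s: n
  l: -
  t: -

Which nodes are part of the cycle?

m, n, o, q, s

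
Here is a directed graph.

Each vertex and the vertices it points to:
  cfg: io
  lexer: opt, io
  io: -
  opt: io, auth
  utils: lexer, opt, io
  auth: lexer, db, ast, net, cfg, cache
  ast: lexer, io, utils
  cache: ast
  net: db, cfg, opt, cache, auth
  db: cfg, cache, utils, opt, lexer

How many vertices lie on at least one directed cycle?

8

A vertex is on a directed cycle iff it belongs to a strongly connected component of size ≥ 2 (or has a self-loop).
The vertices on cycles are {db, ast, net, opt, auth, cache, lexer, utils} — 8 in total.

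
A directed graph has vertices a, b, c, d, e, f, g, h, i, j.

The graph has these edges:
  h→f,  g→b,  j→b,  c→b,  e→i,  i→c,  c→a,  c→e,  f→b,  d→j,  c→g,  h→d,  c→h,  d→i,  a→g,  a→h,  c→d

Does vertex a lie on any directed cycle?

a is on a cycle iff a can reach itself via ≥1 edge.
a → h → d → i → c → a — yes.

Yes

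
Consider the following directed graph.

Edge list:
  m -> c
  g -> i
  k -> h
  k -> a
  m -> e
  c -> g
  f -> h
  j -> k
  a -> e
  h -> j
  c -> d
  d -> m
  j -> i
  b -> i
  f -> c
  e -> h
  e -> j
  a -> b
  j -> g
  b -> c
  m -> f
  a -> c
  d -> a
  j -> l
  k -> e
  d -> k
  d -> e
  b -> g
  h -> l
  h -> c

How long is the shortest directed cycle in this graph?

3

For each vertex v, BFS finds the shortest path from v back to v.
The shortest such closed walk is d → a → c → d, length 3.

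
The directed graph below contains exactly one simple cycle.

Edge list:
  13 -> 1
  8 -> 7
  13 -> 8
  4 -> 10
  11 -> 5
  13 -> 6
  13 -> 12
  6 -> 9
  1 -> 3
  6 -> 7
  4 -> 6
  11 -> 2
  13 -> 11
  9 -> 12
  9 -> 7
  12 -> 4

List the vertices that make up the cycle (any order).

4, 6, 9, 12

DFS with gray/black marking from 12:
12 gray
  4 gray
    6 gray
      9 gray
        9→12: 12 is gray → back edge
Back edge closes the cycle 12 → 4 → 6 → 9 → 12; its vertices are {4, 6, 9, 12}.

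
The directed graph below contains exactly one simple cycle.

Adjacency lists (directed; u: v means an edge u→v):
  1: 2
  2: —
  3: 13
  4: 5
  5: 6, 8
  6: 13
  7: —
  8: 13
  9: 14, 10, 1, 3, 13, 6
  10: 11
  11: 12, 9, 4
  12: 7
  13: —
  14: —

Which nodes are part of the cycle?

9, 10, 11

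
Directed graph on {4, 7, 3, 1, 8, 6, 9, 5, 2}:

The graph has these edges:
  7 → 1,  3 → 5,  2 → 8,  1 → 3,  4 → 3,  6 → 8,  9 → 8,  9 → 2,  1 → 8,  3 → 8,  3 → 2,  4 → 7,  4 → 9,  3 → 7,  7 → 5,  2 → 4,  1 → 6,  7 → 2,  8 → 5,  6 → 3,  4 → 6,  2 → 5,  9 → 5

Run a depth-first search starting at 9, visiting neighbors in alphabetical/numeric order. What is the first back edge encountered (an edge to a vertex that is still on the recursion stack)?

3->2

DFS from 9 (visiting neighbors in alphabetical/numeric order); mark gray on enter, black on exit:
9 gray
  2 gray
    4 gray
      3 gray
        3→2: 2 is gray → back edge
First back edge: 3 → 2.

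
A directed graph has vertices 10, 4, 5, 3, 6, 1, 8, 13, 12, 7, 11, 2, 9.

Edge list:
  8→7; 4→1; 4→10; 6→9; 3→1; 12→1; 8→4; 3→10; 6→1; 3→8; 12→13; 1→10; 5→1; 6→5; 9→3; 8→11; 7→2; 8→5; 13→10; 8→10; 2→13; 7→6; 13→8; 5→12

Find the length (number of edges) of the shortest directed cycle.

For each vertex v, BFS finds the shortest path from v back to v.
The shortest such closed walk is 8 → 7 → 2 → 13 → 8, length 4.

4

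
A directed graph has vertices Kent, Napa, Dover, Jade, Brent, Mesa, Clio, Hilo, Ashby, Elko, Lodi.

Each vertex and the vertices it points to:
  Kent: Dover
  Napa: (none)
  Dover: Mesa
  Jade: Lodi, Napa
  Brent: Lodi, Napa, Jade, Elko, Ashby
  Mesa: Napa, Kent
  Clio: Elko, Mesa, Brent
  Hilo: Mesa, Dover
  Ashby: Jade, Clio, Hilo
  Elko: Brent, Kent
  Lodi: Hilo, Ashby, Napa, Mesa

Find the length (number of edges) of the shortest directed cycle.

For each vertex v, BFS finds the shortest path from v back to v.
The shortest such closed walk is Brent → Elko → Brent, length 2.

2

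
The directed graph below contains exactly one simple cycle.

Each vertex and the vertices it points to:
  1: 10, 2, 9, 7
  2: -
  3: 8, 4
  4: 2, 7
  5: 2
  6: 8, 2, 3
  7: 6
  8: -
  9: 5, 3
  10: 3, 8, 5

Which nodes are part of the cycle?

DFS with gray/black marking from 7:
7 gray
  6 gray
    8 gray
    8 black
    2 gray
    2 black
    3 gray
      3→8: 8 black — skip
      4 gray
        4→2: 2 black — skip
        4→7: 7 is gray → back edge
Back edge closes the cycle 7 → 6 → 3 → 4 → 7; its vertices are {3, 4, 6, 7}.

3, 4, 6, 7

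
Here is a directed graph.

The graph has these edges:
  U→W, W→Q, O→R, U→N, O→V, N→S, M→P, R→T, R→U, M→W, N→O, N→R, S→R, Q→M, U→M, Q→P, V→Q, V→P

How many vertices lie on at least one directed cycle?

8

A vertex is on a directed cycle iff it belongs to a strongly connected component of size ≥ 2 (or has a self-loop).
The vertices on cycles are {M, N, O, Q, R, S, U, W} — 8 in total.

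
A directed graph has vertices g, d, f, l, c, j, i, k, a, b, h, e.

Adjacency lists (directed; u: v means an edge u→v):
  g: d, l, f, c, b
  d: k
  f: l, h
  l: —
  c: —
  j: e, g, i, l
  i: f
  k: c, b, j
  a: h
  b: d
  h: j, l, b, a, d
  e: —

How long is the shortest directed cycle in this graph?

2

For each vertex v, BFS finds the shortest path from v back to v.
The shortest such closed walk is a → h → a, length 2.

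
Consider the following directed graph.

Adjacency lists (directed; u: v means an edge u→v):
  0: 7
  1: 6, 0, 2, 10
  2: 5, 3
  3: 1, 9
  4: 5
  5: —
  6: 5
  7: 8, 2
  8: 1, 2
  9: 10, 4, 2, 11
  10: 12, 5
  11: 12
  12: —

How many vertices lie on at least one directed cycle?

A vertex is on a directed cycle iff it belongs to a strongly connected component of size ≥ 2 (or has a self-loop).
The vertices on cycles are {0, 1, 2, 3, 7, 8, 9} — 7 in total.

7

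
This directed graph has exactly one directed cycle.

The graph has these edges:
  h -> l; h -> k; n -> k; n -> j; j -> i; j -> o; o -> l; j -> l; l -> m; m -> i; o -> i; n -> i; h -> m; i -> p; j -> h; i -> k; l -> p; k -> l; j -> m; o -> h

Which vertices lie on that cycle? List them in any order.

i, k, l, m

DFS with gray/black marking from k:
k gray
  l gray
    p gray
    p black
    m gray
      i gray
        i→k: k is gray → back edge
Back edge closes the cycle k → l → m → i → k; its vertices are {i, k, l, m}.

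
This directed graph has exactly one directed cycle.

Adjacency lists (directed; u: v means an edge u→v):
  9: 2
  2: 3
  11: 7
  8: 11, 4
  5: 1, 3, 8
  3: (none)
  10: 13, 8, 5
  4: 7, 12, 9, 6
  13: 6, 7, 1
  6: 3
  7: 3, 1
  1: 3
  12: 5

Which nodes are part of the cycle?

4, 5, 8, 12

DFS with gray/black marking from 8:
8 gray
  11 gray
    7 gray
      3 gray
      3 black
      1 gray
        1→3: 3 black — skip
      1 black
    7 black
  11 black
  4 gray
    4→7: 7 black — skip
    12 gray
      5 gray
        5→1: 1 black — skip
        5→3: 3 black — skip
        5→8: 8 is gray → back edge
Back edge closes the cycle 8 → 4 → 12 → 5 → 8; its vertices are {4, 5, 8, 12}.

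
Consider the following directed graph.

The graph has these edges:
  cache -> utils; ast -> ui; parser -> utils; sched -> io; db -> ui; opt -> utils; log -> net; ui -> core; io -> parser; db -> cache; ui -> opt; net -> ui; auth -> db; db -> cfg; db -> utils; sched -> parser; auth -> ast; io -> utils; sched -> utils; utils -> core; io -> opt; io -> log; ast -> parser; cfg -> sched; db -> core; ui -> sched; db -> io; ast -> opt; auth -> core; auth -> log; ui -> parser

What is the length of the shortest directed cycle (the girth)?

5

For each vertex v, BFS finds the shortest path from v back to v.
The shortest such closed walk is log → net → ui → sched → io → log, length 5.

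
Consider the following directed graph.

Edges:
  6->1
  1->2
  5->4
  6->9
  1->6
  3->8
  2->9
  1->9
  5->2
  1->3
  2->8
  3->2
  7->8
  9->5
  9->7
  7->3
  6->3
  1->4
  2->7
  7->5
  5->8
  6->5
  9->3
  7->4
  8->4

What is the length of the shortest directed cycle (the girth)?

2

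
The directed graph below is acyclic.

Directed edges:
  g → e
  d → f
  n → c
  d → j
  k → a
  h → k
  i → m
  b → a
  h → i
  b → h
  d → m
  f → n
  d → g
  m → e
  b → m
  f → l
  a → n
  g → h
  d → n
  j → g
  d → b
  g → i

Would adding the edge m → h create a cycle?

Yes

Adding m→h creates a cycle iff h can already reach m.
Path from h: h → i → m.
So h → … → m → h is a cycle.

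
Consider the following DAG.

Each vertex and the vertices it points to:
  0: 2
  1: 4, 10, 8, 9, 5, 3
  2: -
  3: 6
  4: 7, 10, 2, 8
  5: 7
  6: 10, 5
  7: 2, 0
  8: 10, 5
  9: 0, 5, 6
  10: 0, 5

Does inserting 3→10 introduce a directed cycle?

No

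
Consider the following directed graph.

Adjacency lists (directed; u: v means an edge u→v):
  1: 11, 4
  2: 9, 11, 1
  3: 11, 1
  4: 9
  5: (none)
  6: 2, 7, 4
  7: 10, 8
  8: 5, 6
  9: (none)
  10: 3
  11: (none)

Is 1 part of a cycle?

No

1 lies on a cycle iff there is a path from 1 back to itself.
Exploring from 1, it never reaches itself; equivalently, its strongly connected component is a singleton.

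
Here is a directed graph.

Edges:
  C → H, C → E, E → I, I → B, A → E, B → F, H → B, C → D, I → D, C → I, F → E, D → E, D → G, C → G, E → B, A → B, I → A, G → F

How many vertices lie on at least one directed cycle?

7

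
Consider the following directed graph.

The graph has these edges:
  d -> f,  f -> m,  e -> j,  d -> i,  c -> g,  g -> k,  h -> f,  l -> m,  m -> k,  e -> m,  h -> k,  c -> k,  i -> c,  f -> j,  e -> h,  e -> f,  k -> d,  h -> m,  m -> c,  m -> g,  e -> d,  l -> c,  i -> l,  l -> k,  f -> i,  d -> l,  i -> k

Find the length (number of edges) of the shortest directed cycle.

For each vertex v, BFS finds the shortest path from v back to v.
The shortest such closed walk is d → i → k → d, length 3.

3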